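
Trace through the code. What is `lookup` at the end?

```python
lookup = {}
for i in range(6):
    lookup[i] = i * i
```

Let's trace through this code step by step.

Initialize: lookup = {}
Entering loop: for i in range(6):

After execution: lookup = {0: 0, 1: 1, 2: 4, 3: 9, 4: 16, 5: 25}
{0: 0, 1: 1, 2: 4, 3: 9, 4: 16, 5: 25}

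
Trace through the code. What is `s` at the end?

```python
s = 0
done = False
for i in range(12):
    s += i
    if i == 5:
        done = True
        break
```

Let's trace through this code step by step.

Initialize: s = 0
Initialize: done = False
Entering loop: for i in range(12):

After execution: s = 15
15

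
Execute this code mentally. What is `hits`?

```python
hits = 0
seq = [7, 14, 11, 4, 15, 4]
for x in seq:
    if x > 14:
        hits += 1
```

Let's trace through this code step by step.

Initialize: hits = 0
Initialize: seq = [7, 14, 11, 4, 15, 4]
Entering loop: for x in seq:

After execution: hits = 1
1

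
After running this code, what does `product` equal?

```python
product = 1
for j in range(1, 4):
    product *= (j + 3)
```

Let's trace through this code step by step.

Initialize: product = 1
Entering loop: for j in range(1, 4):

After execution: product = 120
120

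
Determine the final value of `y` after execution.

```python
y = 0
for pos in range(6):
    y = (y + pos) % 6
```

Let's trace through this code step by step.

Initialize: y = 0
Entering loop: for pos in range(6):

After execution: y = 3
3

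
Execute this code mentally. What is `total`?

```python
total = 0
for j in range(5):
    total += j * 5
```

Let's trace through this code step by step.

Initialize: total = 0
Entering loop: for j in range(5):

After execution: total = 50
50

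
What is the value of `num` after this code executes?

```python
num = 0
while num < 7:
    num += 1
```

Let's trace through this code step by step.

Initialize: num = 0
Entering loop: while num < 7:

After execution: num = 7
7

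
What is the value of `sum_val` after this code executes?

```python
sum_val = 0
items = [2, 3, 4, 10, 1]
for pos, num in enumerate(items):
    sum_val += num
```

Let's trace through this code step by step.

Initialize: sum_val = 0
Initialize: items = [2, 3, 4, 10, 1]
Entering loop: for pos, num in enumerate(items):

After execution: sum_val = 20
20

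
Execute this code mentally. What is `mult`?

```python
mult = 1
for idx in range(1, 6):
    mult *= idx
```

Let's trace through this code step by step.

Initialize: mult = 1
Entering loop: for idx in range(1, 6):

After execution: mult = 120
120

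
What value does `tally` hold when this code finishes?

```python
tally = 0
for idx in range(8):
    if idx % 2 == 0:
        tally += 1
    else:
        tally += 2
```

Let's trace through this code step by step.

Initialize: tally = 0
Entering loop: for idx in range(8):

After execution: tally = 12
12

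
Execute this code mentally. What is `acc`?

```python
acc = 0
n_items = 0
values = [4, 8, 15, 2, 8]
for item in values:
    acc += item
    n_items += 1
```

Let's trace through this code step by step.

Initialize: acc = 0
Initialize: n_items = 0
Initialize: values = [4, 8, 15, 2, 8]
Entering loop: for item in values:

After execution: acc = 37
37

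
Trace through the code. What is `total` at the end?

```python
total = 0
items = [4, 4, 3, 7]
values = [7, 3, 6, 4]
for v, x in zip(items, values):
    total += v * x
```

Let's trace through this code step by step.

Initialize: total = 0
Initialize: items = [4, 4, 3, 7]
Initialize: values = [7, 3, 6, 4]
Entering loop: for v, x in zip(items, values):

After execution: total = 86
86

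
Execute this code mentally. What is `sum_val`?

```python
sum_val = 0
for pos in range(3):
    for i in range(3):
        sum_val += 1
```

Let's trace through this code step by step.

Initialize: sum_val = 0
Entering loop: for pos in range(3):

After execution: sum_val = 9
9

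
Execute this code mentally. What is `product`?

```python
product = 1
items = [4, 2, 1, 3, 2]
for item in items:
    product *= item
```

Let's trace through this code step by step.

Initialize: product = 1
Initialize: items = [4, 2, 1, 3, 2]
Entering loop: for item in items:

After execution: product = 48
48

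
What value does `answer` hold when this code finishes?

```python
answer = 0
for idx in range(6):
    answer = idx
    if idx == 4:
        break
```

Let's trace through this code step by step.

Initialize: answer = 0
Entering loop: for idx in range(6):

After execution: answer = 4
4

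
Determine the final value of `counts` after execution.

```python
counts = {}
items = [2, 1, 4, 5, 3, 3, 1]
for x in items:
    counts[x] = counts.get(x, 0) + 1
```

Let's trace through this code step by step.

Initialize: counts = {}
Initialize: items = [2, 1, 4, 5, 3, 3, 1]
Entering loop: for x in items:

After execution: counts = {2: 1, 1: 2, 4: 1, 5: 1, 3: 2}
{2: 1, 1: 2, 4: 1, 5: 1, 3: 2}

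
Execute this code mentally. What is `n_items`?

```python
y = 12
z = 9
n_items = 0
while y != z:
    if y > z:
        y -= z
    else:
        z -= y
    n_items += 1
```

Let's trace through this code step by step.

Initialize: y = 12
Initialize: z = 9
Initialize: n_items = 0
Entering loop: while y != z:

After execution: n_items = 3
3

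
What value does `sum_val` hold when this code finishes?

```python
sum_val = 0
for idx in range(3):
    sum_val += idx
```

Let's trace through this code step by step.

Initialize: sum_val = 0
Entering loop: for idx in range(3):

After execution: sum_val = 3
3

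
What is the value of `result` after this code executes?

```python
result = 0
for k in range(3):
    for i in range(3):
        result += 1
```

Let's trace through this code step by step.

Initialize: result = 0
Entering loop: for k in range(3):

After execution: result = 9
9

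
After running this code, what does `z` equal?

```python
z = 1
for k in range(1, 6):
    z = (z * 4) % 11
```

Let's trace through this code step by step.

Initialize: z = 1
Entering loop: for k in range(1, 6):

After execution: z = 1
1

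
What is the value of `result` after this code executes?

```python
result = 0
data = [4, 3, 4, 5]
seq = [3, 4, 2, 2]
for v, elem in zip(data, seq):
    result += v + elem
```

Let's trace through this code step by step.

Initialize: result = 0
Initialize: data = [4, 3, 4, 5]
Initialize: seq = [3, 4, 2, 2]
Entering loop: for v, elem in zip(data, seq):

After execution: result = 27
27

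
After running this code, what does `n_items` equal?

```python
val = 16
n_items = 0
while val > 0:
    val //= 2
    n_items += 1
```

Let's trace through this code step by step.

Initialize: val = 16
Initialize: n_items = 0
Entering loop: while val > 0:

After execution: n_items = 5
5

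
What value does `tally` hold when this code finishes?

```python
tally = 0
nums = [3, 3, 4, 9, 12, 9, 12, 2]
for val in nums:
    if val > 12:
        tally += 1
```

Let's trace through this code step by step.

Initialize: tally = 0
Initialize: nums = [3, 3, 4, 9, 12, 9, 12, 2]
Entering loop: for val in nums:

After execution: tally = 0
0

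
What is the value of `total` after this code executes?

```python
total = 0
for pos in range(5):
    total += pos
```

Let's trace through this code step by step.

Initialize: total = 0
Entering loop: for pos in range(5):

After execution: total = 10
10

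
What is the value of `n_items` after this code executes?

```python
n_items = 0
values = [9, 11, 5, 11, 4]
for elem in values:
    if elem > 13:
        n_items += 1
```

Let's trace through this code step by step.

Initialize: n_items = 0
Initialize: values = [9, 11, 5, 11, 4]
Entering loop: for elem in values:

After execution: n_items = 0
0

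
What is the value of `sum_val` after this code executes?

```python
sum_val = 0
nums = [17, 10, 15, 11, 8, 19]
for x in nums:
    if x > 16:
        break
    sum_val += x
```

Let's trace through this code step by step.

Initialize: sum_val = 0
Initialize: nums = [17, 10, 15, 11, 8, 19]
Entering loop: for x in nums:

After execution: sum_val = 0
0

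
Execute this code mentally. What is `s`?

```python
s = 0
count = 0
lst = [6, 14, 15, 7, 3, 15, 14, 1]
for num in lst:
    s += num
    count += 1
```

Let's trace through this code step by step.

Initialize: s = 0
Initialize: count = 0
Initialize: lst = [6, 14, 15, 7, 3, 15, 14, 1]
Entering loop: for num in lst:

After execution: s = 75
75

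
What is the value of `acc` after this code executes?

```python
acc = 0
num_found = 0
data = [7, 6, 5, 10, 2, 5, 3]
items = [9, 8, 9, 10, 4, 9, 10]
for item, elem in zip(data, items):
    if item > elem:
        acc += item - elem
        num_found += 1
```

Let's trace through this code step by step.

Initialize: acc = 0
Initialize: num_found = 0
Initialize: data = [7, 6, 5, 10, 2, 5, 3]
Initialize: items = [9, 8, 9, 10, 4, 9, 10]
Entering loop: for item, elem in zip(data, items):

After execution: acc = 0
0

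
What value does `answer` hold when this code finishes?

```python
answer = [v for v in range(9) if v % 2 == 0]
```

Let's trace through this code step by step.

Initialize: answer = [v for v in range(9) if v % 2 == 0]

After execution: answer = [0, 2, 4, 6, 8]
[0, 2, 4, 6, 8]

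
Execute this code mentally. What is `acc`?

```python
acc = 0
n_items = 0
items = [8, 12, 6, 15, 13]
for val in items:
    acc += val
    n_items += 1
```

Let's trace through this code step by step.

Initialize: acc = 0
Initialize: n_items = 0
Initialize: items = [8, 12, 6, 15, 13]
Entering loop: for val in items:

After execution: acc = 54
54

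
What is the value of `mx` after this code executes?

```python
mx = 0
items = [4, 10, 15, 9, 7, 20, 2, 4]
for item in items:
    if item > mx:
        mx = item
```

Let's trace through this code step by step.

Initialize: mx = 0
Initialize: items = [4, 10, 15, 9, 7, 20, 2, 4]
Entering loop: for item in items:

After execution: mx = 20
20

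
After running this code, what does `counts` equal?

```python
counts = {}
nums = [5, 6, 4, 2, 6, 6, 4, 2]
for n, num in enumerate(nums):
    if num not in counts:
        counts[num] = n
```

Let's trace through this code step by step.

Initialize: counts = {}
Initialize: nums = [5, 6, 4, 2, 6, 6, 4, 2]
Entering loop: for n, num in enumerate(nums):

After execution: counts = {5: 0, 6: 1, 4: 2, 2: 3}
{5: 0, 6: 1, 4: 2, 2: 3}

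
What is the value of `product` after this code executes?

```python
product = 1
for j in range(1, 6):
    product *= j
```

Let's trace through this code step by step.

Initialize: product = 1
Entering loop: for j in range(1, 6):

After execution: product = 120
120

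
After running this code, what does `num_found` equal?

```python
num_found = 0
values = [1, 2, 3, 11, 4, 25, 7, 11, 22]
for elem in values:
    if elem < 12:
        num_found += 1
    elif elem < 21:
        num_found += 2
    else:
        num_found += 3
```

Let's trace through this code step by step.

Initialize: num_found = 0
Initialize: values = [1, 2, 3, 11, 4, 25, 7, 11, 22]
Entering loop: for elem in values:

After execution: num_found = 13
13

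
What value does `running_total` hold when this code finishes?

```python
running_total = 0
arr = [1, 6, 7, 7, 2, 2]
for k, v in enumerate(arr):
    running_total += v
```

Let's trace through this code step by step.

Initialize: running_total = 0
Initialize: arr = [1, 6, 7, 7, 2, 2]
Entering loop: for k, v in enumerate(arr):

After execution: running_total = 25
25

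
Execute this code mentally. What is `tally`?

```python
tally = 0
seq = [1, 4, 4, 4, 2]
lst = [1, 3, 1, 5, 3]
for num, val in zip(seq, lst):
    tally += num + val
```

Let's trace through this code step by step.

Initialize: tally = 0
Initialize: seq = [1, 4, 4, 4, 2]
Initialize: lst = [1, 3, 1, 5, 3]
Entering loop: for num, val in zip(seq, lst):

After execution: tally = 28
28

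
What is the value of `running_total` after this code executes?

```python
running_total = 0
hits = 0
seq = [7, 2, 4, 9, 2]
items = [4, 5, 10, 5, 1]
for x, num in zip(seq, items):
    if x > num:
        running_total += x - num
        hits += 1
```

Let's trace through this code step by step.

Initialize: running_total = 0
Initialize: hits = 0
Initialize: seq = [7, 2, 4, 9, 2]
Initialize: items = [4, 5, 10, 5, 1]
Entering loop: for x, num in zip(seq, items):

After execution: running_total = 8
8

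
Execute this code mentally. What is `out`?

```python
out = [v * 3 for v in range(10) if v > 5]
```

Let's trace through this code step by step.

Initialize: out = [v * 3 for v in range(10) if v > 5]

After execution: out = [18, 21, 24, 27]
[18, 21, 24, 27]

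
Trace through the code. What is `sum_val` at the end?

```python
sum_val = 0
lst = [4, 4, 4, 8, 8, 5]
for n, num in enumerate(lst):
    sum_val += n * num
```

Let's trace through this code step by step.

Initialize: sum_val = 0
Initialize: lst = [4, 4, 4, 8, 8, 5]
Entering loop: for n, num in enumerate(lst):

After execution: sum_val = 93
93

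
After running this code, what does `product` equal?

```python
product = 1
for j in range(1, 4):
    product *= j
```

Let's trace through this code step by step.

Initialize: product = 1
Entering loop: for j in range(1, 4):

After execution: product = 6
6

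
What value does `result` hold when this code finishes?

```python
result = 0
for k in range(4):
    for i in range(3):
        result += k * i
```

Let's trace through this code step by step.

Initialize: result = 0
Entering loop: for k in range(4):

After execution: result = 18
18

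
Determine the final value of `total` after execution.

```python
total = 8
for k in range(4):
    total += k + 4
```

Let's trace through this code step by step.

Initialize: total = 8
Entering loop: for k in range(4):

After execution: total = 30
30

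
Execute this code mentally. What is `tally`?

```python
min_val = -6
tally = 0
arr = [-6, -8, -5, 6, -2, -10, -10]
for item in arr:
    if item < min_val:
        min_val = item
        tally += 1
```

Let's trace through this code step by step.

Initialize: min_val = -6
Initialize: tally = 0
Initialize: arr = [-6, -8, -5, 6, -2, -10, -10]
Entering loop: for item in arr:

After execution: tally = 2
2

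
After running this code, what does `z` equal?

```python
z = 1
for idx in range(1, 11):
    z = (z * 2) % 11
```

Let's trace through this code step by step.

Initialize: z = 1
Entering loop: for idx in range(1, 11):

After execution: z = 1
1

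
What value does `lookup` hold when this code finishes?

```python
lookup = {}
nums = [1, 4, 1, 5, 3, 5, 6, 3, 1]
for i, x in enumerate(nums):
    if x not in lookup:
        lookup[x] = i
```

Let's trace through this code step by step.

Initialize: lookup = {}
Initialize: nums = [1, 4, 1, 5, 3, 5, 6, 3, 1]
Entering loop: for i, x in enumerate(nums):

After execution: lookup = {1: 0, 4: 1, 5: 3, 3: 4, 6: 6}
{1: 0, 4: 1, 5: 3, 3: 4, 6: 6}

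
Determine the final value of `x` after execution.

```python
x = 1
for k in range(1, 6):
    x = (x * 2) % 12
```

Let's trace through this code step by step.

Initialize: x = 1
Entering loop: for k in range(1, 6):

After execution: x = 8
8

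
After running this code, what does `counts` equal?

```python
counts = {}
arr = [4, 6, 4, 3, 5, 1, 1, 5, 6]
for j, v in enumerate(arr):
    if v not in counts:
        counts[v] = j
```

Let's trace through this code step by step.

Initialize: counts = {}
Initialize: arr = [4, 6, 4, 3, 5, 1, 1, 5, 6]
Entering loop: for j, v in enumerate(arr):

After execution: counts = {4: 0, 6: 1, 3: 3, 5: 4, 1: 5}
{4: 0, 6: 1, 3: 3, 5: 4, 1: 5}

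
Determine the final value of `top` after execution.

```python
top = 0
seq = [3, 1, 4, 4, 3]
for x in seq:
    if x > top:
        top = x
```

Let's trace through this code step by step.

Initialize: top = 0
Initialize: seq = [3, 1, 4, 4, 3]
Entering loop: for x in seq:

After execution: top = 4
4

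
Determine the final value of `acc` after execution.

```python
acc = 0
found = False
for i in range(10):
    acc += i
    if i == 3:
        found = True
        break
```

Let's trace through this code step by step.

Initialize: acc = 0
Initialize: found = False
Entering loop: for i in range(10):

After execution: acc = 6
6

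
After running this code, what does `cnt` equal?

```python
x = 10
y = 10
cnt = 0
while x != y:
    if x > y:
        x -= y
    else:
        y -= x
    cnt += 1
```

Let's trace through this code step by step.

Initialize: x = 10
Initialize: y = 10
Initialize: cnt = 0
Entering loop: while x != y:

After execution: cnt = 0
0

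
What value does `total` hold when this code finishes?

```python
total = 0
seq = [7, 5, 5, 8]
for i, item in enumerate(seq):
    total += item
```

Let's trace through this code step by step.

Initialize: total = 0
Initialize: seq = [7, 5, 5, 8]
Entering loop: for i, item in enumerate(seq):

After execution: total = 25
25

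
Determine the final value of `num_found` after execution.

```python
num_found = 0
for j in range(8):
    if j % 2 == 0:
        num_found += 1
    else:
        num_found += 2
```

Let's trace through this code step by step.

Initialize: num_found = 0
Entering loop: for j in range(8):

After execution: num_found = 12
12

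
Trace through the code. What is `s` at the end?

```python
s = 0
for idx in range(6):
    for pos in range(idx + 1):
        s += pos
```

Let's trace through this code step by step.

Initialize: s = 0
Entering loop: for idx in range(6):

After execution: s = 35
35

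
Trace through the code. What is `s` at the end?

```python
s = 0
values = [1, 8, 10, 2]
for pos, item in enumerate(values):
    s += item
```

Let's trace through this code step by step.

Initialize: s = 0
Initialize: values = [1, 8, 10, 2]
Entering loop: for pos, item in enumerate(values):

After execution: s = 21
21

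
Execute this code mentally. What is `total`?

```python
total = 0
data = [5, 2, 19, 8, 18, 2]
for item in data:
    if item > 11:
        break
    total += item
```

Let's trace through this code step by step.

Initialize: total = 0
Initialize: data = [5, 2, 19, 8, 18, 2]
Entering loop: for item in data:

After execution: total = 7
7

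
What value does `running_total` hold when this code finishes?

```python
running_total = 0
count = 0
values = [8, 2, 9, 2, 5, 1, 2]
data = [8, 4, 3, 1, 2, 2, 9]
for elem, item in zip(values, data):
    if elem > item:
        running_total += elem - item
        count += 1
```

Let's trace through this code step by step.

Initialize: running_total = 0
Initialize: count = 0
Initialize: values = [8, 2, 9, 2, 5, 1, 2]
Initialize: data = [8, 4, 3, 1, 2, 2, 9]
Entering loop: for elem, item in zip(values, data):

After execution: running_total = 10
10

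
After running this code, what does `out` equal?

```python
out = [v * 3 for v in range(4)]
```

Let's trace through this code step by step.

Initialize: out = [v * 3 for v in range(4)]

After execution: out = [0, 3, 6, 9]
[0, 3, 6, 9]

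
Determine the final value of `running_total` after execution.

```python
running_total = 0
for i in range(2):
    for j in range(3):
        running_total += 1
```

Let's trace through this code step by step.

Initialize: running_total = 0
Entering loop: for i in range(2):

After execution: running_total = 6
6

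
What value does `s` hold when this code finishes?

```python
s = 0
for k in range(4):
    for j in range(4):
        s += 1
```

Let's trace through this code step by step.

Initialize: s = 0
Entering loop: for k in range(4):

After execution: s = 16
16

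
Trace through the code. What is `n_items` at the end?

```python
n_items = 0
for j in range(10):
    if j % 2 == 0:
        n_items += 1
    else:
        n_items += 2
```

Let's trace through this code step by step.

Initialize: n_items = 0
Entering loop: for j in range(10):

After execution: n_items = 15
15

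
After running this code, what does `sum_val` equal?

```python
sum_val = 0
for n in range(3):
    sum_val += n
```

Let's trace through this code step by step.

Initialize: sum_val = 0
Entering loop: for n in range(3):

After execution: sum_val = 3
3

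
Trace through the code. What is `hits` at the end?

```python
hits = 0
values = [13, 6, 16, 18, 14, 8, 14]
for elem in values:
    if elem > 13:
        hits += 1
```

Let's trace through this code step by step.

Initialize: hits = 0
Initialize: values = [13, 6, 16, 18, 14, 8, 14]
Entering loop: for elem in values:

After execution: hits = 4
4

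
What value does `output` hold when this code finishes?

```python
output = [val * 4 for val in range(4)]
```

Let's trace through this code step by step.

Initialize: output = [val * 4 for val in range(4)]

After execution: output = [0, 4, 8, 12]
[0, 4, 8, 12]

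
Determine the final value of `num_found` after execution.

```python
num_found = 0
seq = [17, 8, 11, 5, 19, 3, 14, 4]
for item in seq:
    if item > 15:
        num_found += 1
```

Let's trace through this code step by step.

Initialize: num_found = 0
Initialize: seq = [17, 8, 11, 5, 19, 3, 14, 4]
Entering loop: for item in seq:

After execution: num_found = 2
2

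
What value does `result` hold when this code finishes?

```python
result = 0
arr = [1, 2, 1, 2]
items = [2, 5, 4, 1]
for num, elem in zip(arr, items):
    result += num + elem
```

Let's trace through this code step by step.

Initialize: result = 0
Initialize: arr = [1, 2, 1, 2]
Initialize: items = [2, 5, 4, 1]
Entering loop: for num, elem in zip(arr, items):

After execution: result = 18
18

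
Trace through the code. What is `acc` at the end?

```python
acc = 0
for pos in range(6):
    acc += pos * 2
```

Let's trace through this code step by step.

Initialize: acc = 0
Entering loop: for pos in range(6):

After execution: acc = 30
30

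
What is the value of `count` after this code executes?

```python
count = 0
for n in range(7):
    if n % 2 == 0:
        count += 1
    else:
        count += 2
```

Let's trace through this code step by step.

Initialize: count = 0
Entering loop: for n in range(7):

After execution: count = 10
10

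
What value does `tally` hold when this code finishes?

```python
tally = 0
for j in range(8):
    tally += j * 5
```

Let's trace through this code step by step.

Initialize: tally = 0
Entering loop: for j in range(8):

After execution: tally = 140
140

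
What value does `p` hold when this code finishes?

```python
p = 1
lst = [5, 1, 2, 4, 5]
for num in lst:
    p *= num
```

Let's trace through this code step by step.

Initialize: p = 1
Initialize: lst = [5, 1, 2, 4, 5]
Entering loop: for num in lst:

After execution: p = 200
200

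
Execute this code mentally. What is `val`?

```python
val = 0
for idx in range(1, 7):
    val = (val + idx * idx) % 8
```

Let's trace through this code step by step.

Initialize: val = 0
Entering loop: for idx in range(1, 7):

After execution: val = 3
3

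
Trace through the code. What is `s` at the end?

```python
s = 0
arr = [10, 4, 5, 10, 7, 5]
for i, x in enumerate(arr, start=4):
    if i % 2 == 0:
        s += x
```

Let's trace through this code step by step.

Initialize: s = 0
Initialize: arr = [10, 4, 5, 10, 7, 5]
Entering loop: for i, x in enumerate(arr, start=4):

After execution: s = 22
22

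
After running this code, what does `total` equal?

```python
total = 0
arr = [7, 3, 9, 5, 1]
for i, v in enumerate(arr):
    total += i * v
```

Let's trace through this code step by step.

Initialize: total = 0
Initialize: arr = [7, 3, 9, 5, 1]
Entering loop: for i, v in enumerate(arr):

After execution: total = 40
40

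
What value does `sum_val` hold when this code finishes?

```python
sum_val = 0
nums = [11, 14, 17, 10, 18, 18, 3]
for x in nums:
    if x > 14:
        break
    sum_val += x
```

Let's trace through this code step by step.

Initialize: sum_val = 0
Initialize: nums = [11, 14, 17, 10, 18, 18, 3]
Entering loop: for x in nums:

After execution: sum_val = 25
25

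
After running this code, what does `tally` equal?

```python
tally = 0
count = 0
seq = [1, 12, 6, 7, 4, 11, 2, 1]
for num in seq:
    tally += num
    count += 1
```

Let's trace through this code step by step.

Initialize: tally = 0
Initialize: count = 0
Initialize: seq = [1, 12, 6, 7, 4, 11, 2, 1]
Entering loop: for num in seq:

After execution: tally = 44
44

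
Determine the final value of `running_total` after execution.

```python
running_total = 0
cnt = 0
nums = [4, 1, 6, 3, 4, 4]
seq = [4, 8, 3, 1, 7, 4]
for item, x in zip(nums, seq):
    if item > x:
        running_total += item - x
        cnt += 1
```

Let's trace through this code step by step.

Initialize: running_total = 0
Initialize: cnt = 0
Initialize: nums = [4, 1, 6, 3, 4, 4]
Initialize: seq = [4, 8, 3, 1, 7, 4]
Entering loop: for item, x in zip(nums, seq):

After execution: running_total = 5
5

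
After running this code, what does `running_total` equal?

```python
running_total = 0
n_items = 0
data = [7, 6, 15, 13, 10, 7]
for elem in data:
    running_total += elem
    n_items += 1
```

Let's trace through this code step by step.

Initialize: running_total = 0
Initialize: n_items = 0
Initialize: data = [7, 6, 15, 13, 10, 7]
Entering loop: for elem in data:

After execution: running_total = 58
58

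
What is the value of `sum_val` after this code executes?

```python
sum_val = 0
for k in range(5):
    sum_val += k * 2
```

Let's trace through this code step by step.

Initialize: sum_val = 0
Entering loop: for k in range(5):

After execution: sum_val = 20
20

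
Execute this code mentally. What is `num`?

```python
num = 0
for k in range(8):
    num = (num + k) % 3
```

Let's trace through this code step by step.

Initialize: num = 0
Entering loop: for k in range(8):

After execution: num = 1
1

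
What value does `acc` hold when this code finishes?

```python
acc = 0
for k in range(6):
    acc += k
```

Let's trace through this code step by step.

Initialize: acc = 0
Entering loop: for k in range(6):

After execution: acc = 15
15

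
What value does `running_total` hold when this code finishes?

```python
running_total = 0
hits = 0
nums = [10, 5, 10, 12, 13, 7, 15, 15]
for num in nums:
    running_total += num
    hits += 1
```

Let's trace through this code step by step.

Initialize: running_total = 0
Initialize: hits = 0
Initialize: nums = [10, 5, 10, 12, 13, 7, 15, 15]
Entering loop: for num in nums:

After execution: running_total = 87
87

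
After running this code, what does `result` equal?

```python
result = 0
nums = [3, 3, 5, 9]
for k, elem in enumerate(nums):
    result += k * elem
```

Let's trace through this code step by step.

Initialize: result = 0
Initialize: nums = [3, 3, 5, 9]
Entering loop: for k, elem in enumerate(nums):

After execution: result = 40
40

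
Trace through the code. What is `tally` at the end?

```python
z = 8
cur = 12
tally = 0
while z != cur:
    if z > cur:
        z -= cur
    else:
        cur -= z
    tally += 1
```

Let's trace through this code step by step.

Initialize: z = 8
Initialize: cur = 12
Initialize: tally = 0
Entering loop: while z != cur:

After execution: tally = 2
2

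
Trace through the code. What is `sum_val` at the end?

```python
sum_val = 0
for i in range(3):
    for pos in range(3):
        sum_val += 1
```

Let's trace through this code step by step.

Initialize: sum_val = 0
Entering loop: for i in range(3):

After execution: sum_val = 9
9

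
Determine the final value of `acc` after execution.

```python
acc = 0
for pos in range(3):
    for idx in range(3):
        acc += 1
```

Let's trace through this code step by step.

Initialize: acc = 0
Entering loop: for pos in range(3):

After execution: acc = 9
9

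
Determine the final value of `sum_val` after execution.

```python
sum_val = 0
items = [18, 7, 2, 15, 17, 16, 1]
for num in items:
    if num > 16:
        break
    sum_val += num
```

Let's trace through this code step by step.

Initialize: sum_val = 0
Initialize: items = [18, 7, 2, 15, 17, 16, 1]
Entering loop: for num in items:

After execution: sum_val = 0
0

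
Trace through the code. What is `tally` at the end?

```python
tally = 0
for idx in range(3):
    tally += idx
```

Let's trace through this code step by step.

Initialize: tally = 0
Entering loop: for idx in range(3):

After execution: tally = 3
3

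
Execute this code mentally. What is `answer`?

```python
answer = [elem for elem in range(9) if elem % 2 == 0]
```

Let's trace through this code step by step.

Initialize: answer = [elem for elem in range(9) if elem % 2 == 0]

After execution: answer = [0, 2, 4, 6, 8]
[0, 2, 4, 6, 8]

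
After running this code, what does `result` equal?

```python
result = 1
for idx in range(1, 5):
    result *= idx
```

Let's trace through this code step by step.

Initialize: result = 1
Entering loop: for idx in range(1, 5):

After execution: result = 24
24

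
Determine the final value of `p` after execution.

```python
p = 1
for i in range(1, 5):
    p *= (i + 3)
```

Let's trace through this code step by step.

Initialize: p = 1
Entering loop: for i in range(1, 5):

After execution: p = 840
840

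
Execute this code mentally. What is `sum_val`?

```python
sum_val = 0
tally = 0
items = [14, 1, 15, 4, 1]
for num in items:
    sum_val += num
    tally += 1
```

Let's trace through this code step by step.

Initialize: sum_val = 0
Initialize: tally = 0
Initialize: items = [14, 1, 15, 4, 1]
Entering loop: for num in items:

After execution: sum_val = 35
35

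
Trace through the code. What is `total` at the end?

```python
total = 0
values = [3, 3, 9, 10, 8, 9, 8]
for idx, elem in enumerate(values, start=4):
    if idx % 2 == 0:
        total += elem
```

Let's trace through this code step by step.

Initialize: total = 0
Initialize: values = [3, 3, 9, 10, 8, 9, 8]
Entering loop: for idx, elem in enumerate(values, start=4):

After execution: total = 28
28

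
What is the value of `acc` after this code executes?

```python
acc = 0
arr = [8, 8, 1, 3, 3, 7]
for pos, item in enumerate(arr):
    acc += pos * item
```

Let's trace through this code step by step.

Initialize: acc = 0
Initialize: arr = [8, 8, 1, 3, 3, 7]
Entering loop: for pos, item in enumerate(arr):

After execution: acc = 66
66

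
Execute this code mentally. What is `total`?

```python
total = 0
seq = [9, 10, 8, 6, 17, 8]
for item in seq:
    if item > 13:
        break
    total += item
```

Let's trace through this code step by step.

Initialize: total = 0
Initialize: seq = [9, 10, 8, 6, 17, 8]
Entering loop: for item in seq:

After execution: total = 33
33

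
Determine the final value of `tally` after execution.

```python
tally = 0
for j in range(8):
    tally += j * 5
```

Let's trace through this code step by step.

Initialize: tally = 0
Entering loop: for j in range(8):

After execution: tally = 140
140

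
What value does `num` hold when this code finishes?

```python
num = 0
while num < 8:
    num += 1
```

Let's trace through this code step by step.

Initialize: num = 0
Entering loop: while num < 8:

After execution: num = 8
8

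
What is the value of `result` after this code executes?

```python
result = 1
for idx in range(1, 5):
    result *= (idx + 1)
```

Let's trace through this code step by step.

Initialize: result = 1
Entering loop: for idx in range(1, 5):

After execution: result = 120
120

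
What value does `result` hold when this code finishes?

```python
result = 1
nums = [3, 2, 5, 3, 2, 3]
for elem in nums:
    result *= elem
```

Let's trace through this code step by step.

Initialize: result = 1
Initialize: nums = [3, 2, 5, 3, 2, 3]
Entering loop: for elem in nums:

After execution: result = 540
540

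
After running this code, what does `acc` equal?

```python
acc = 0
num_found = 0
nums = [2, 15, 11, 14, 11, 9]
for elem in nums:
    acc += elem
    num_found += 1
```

Let's trace through this code step by step.

Initialize: acc = 0
Initialize: num_found = 0
Initialize: nums = [2, 15, 11, 14, 11, 9]
Entering loop: for elem in nums:

After execution: acc = 62
62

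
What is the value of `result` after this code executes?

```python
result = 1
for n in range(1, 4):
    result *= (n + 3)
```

Let's trace through this code step by step.

Initialize: result = 1
Entering loop: for n in range(1, 4):

After execution: result = 120
120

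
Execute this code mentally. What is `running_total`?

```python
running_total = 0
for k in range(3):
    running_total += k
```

Let's trace through this code step by step.

Initialize: running_total = 0
Entering loop: for k in range(3):

After execution: running_total = 3
3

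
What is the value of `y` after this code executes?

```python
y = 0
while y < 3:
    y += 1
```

Let's trace through this code step by step.

Initialize: y = 0
Entering loop: while y < 3:

After execution: y = 3
3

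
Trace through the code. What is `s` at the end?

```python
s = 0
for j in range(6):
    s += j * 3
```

Let's trace through this code step by step.

Initialize: s = 0
Entering loop: for j in range(6):

After execution: s = 45
45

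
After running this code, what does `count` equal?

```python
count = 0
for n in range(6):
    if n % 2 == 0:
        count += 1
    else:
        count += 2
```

Let's trace through this code step by step.

Initialize: count = 0
Entering loop: for n in range(6):

After execution: count = 9
9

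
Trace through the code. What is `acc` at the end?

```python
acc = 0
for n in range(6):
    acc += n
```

Let's trace through this code step by step.

Initialize: acc = 0
Entering loop: for n in range(6):

After execution: acc = 15
15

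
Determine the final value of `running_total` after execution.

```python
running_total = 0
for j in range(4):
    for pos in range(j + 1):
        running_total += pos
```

Let's trace through this code step by step.

Initialize: running_total = 0
Entering loop: for j in range(4):

After execution: running_total = 10
10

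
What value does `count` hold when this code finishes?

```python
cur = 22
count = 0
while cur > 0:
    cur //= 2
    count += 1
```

Let's trace through this code step by step.

Initialize: cur = 22
Initialize: count = 0
Entering loop: while cur > 0:

After execution: count = 5
5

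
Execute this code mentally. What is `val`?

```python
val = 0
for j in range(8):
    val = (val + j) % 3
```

Let's trace through this code step by step.

Initialize: val = 0
Entering loop: for j in range(8):

After execution: val = 1
1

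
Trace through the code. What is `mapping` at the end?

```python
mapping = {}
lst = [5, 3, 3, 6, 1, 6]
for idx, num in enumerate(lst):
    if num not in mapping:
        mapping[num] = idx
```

Let's trace through this code step by step.

Initialize: mapping = {}
Initialize: lst = [5, 3, 3, 6, 1, 6]
Entering loop: for idx, num in enumerate(lst):

After execution: mapping = {5: 0, 3: 1, 6: 3, 1: 4}
{5: 0, 3: 1, 6: 3, 1: 4}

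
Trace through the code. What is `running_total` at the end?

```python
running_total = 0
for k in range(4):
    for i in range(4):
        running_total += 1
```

Let's trace through this code step by step.

Initialize: running_total = 0
Entering loop: for k in range(4):

After execution: running_total = 16
16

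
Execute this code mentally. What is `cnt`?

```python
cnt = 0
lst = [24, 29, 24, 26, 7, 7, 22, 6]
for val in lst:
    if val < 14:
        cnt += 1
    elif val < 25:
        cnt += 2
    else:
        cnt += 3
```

Let's trace through this code step by step.

Initialize: cnt = 0
Initialize: lst = [24, 29, 24, 26, 7, 7, 22, 6]
Entering loop: for val in lst:

After execution: cnt = 15
15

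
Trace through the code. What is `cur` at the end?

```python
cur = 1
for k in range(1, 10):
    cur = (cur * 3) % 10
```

Let's trace through this code step by step.

Initialize: cur = 1
Entering loop: for k in range(1, 10):

After execution: cur = 3
3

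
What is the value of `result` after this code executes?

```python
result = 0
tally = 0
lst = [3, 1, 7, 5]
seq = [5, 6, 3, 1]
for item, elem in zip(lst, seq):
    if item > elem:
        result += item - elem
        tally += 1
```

Let's trace through this code step by step.

Initialize: result = 0
Initialize: tally = 0
Initialize: lst = [3, 1, 7, 5]
Initialize: seq = [5, 6, 3, 1]
Entering loop: for item, elem in zip(lst, seq):

After execution: result = 8
8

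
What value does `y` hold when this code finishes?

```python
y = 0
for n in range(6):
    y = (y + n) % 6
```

Let's trace through this code step by step.

Initialize: y = 0
Entering loop: for n in range(6):

After execution: y = 3
3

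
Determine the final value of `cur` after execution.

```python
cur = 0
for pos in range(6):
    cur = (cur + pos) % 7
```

Let's trace through this code step by step.

Initialize: cur = 0
Entering loop: for pos in range(6):

After execution: cur = 1
1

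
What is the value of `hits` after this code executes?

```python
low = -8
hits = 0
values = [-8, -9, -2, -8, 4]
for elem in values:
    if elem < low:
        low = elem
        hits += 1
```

Let's trace through this code step by step.

Initialize: low = -8
Initialize: hits = 0
Initialize: values = [-8, -9, -2, -8, 4]
Entering loop: for elem in values:

After execution: hits = 1
1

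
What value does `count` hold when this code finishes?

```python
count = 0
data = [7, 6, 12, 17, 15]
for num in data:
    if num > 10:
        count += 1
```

Let's trace through this code step by step.

Initialize: count = 0
Initialize: data = [7, 6, 12, 17, 15]
Entering loop: for num in data:

After execution: count = 3
3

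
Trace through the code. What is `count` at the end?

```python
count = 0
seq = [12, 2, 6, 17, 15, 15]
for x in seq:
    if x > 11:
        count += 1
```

Let's trace through this code step by step.

Initialize: count = 0
Initialize: seq = [12, 2, 6, 17, 15, 15]
Entering loop: for x in seq:

After execution: count = 4
4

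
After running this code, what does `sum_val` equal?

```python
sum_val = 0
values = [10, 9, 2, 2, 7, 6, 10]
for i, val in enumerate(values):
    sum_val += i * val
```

Let's trace through this code step by step.

Initialize: sum_val = 0
Initialize: values = [10, 9, 2, 2, 7, 6, 10]
Entering loop: for i, val in enumerate(values):

After execution: sum_val = 137
137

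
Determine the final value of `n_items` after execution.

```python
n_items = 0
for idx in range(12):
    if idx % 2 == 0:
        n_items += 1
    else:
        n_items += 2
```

Let's trace through this code step by step.

Initialize: n_items = 0
Entering loop: for idx in range(12):

After execution: n_items = 18
18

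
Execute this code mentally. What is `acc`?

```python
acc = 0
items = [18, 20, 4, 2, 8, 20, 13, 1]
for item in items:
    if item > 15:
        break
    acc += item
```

Let's trace through this code step by step.

Initialize: acc = 0
Initialize: items = [18, 20, 4, 2, 8, 20, 13, 1]
Entering loop: for item in items:

After execution: acc = 0
0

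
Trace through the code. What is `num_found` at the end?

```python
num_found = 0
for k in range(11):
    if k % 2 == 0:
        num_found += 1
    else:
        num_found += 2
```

Let's trace through this code step by step.

Initialize: num_found = 0
Entering loop: for k in range(11):

After execution: num_found = 16
16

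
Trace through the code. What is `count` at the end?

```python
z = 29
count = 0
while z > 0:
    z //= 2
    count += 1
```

Let's trace through this code step by step.

Initialize: z = 29
Initialize: count = 0
Entering loop: while z > 0:

After execution: count = 5
5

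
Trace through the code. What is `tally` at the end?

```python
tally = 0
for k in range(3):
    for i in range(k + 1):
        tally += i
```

Let's trace through this code step by step.

Initialize: tally = 0
Entering loop: for k in range(3):

After execution: tally = 4
4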